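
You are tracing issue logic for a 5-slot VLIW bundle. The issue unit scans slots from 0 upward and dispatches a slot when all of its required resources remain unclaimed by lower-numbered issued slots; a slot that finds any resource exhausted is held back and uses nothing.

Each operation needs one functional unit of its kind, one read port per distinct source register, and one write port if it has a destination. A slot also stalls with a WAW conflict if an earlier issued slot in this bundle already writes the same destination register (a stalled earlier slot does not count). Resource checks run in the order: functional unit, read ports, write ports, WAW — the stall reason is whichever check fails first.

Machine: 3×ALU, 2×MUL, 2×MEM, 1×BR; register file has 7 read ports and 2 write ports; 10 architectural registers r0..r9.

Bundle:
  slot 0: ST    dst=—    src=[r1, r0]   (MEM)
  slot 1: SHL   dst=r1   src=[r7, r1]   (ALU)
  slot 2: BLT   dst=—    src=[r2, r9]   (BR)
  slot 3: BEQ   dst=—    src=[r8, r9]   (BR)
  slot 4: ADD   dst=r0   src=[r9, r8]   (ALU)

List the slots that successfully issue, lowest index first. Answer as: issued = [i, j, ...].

issued = [0, 1, 2]

(0) want 1×MEM +2rd +0wr — yes → AL3|MU2|ME1|BR1|rd5|wr2
(1) want 1×ALU +2rd +1wr — yes → AL2|MU2|ME1|BR1|rd3|wr1
(2) want 1×BR +2rd +0wr — yes → AL2|MU2|ME1|BR0|rd1|wr1
(3) want 1×BR +2rd +0wr — FU → AL2|MU2|ME1|BR0|rd1|wr1
(4) want 1×ALU +2rd +1wr — RD_PORT → AL2|MU2|ME1|BR0|rd1|wr1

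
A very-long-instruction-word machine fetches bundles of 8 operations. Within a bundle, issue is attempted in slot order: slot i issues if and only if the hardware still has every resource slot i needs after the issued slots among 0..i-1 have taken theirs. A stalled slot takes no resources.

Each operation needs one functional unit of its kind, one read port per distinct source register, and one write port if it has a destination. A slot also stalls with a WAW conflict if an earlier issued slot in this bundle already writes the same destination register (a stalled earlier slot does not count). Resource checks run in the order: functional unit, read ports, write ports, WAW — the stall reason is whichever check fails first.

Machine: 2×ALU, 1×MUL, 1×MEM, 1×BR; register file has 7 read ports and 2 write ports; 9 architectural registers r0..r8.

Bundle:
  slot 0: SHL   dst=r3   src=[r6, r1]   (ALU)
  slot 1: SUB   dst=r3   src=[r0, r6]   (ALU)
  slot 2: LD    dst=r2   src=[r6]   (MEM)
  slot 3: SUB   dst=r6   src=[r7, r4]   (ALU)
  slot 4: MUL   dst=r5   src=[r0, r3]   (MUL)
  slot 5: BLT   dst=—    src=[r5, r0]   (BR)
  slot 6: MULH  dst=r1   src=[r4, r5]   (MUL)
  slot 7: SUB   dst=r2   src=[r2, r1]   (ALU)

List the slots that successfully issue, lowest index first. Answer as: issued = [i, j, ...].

issued = [0, 2, 5]

#0 ALU src=r6,r1 dispatched  <A:1 Mu:1 Ld:1 B:1 rd:5 wr:1>
#1 ALU src=r0,r6 held:WAW  <A:1 Mu:1 Ld:1 B:1 rd:5 wr:1>
#2 MEM src=r6 dispatched  <A:1 Mu:1 Ld:0 B:1 rd:4 wr:0>
#3 ALU src=r7,r4 held:WR_PORT  <A:1 Mu:1 Ld:0 B:1 rd:4 wr:0>
#4 MUL src=r0,r3 held:WR_PORT  <A:1 Mu:1 Ld:0 B:1 rd:4 wr:0>
#5 BR src=r5,r0 dispatched  <A:1 Mu:1 Ld:0 B:0 rd:2 wr:0>
#6 MUL src=r4,r5 held:WR_PORT  <A:1 Mu:1 Ld:0 B:0 rd:2 wr:0>
#7 ALU src=r2,r1 held:WR_PORT  <A:1 Mu:1 Ld:0 B:0 rd:2 wr:0>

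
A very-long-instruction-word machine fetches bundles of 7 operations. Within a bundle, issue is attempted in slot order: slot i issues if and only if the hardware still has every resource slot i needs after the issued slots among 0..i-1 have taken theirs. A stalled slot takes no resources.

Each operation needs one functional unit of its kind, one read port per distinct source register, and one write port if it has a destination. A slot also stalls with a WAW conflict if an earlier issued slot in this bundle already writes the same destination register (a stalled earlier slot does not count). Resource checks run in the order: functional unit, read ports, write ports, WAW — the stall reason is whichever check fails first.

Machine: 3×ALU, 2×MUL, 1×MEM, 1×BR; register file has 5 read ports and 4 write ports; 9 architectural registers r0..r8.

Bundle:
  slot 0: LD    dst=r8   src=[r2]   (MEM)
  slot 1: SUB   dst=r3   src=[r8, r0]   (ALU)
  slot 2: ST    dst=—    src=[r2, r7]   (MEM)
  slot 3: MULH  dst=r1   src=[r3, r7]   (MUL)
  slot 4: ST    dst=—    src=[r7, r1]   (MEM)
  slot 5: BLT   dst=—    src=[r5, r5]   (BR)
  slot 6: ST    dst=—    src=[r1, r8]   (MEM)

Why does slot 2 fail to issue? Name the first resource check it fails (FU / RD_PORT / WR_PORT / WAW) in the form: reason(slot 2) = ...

reason(slot 2) = FU

[0] MEM needs rd=1 wr=1: ok; after: ALU=3 MUL=2 MEM=0 BR=1, R=4, W=3
[1] ALU needs rd=2 wr=1: ok; after: ALU=2 MUL=2 MEM=0 BR=1, R=2, W=2
[2] MEM needs rd=2 wr=0: FU; after: ALU=2 MUL=2 MEM=0 BR=1, R=2, W=2
[3] MUL needs rd=2 wr=1: ok; after: ALU=2 MUL=1 MEM=0 BR=1, R=0, W=1
[4] MEM needs rd=2 wr=0: FU; after: ALU=2 MUL=1 MEM=0 BR=1, R=0, W=1
[5] BR needs rd=1 wr=0: RD_PORT; after: ALU=2 MUL=1 MEM=0 BR=1, R=0, W=1
[6] MEM needs rd=2 wr=0: FU; after: ALU=2 MUL=1 MEM=0 BR=1, R=0, W=1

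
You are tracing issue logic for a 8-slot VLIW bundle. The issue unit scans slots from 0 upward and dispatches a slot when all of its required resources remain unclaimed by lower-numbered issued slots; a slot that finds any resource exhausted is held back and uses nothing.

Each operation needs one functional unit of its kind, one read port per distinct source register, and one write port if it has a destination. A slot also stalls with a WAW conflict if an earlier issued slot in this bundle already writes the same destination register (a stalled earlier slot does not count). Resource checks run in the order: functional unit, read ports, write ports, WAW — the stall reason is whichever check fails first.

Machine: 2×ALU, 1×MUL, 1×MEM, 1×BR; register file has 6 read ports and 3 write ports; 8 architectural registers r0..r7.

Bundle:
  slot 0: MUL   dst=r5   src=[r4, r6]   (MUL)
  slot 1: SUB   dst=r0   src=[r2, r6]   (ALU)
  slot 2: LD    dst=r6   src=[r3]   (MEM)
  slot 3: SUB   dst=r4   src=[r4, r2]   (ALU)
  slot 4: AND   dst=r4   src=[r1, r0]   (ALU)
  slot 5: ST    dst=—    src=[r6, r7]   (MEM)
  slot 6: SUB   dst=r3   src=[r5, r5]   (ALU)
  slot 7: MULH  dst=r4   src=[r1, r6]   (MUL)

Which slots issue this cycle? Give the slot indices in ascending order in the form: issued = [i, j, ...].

  0. MUL→r5 ⇒ go  {2A/0Mu/1Ld/1B | 4r 2w}
  1. ALU→r0 ⇒ go  {1A/0Mu/1Ld/1B | 2r 1w}
  2. MEM→r6 ⇒ go  {1A/0Mu/0Ld/1B | 1r 0w}
  3. ALU→r4 ⇒ no(RD_PORT)  {1A/0Mu/0Ld/1B | 1r 0w}
  4. ALU→r4 ⇒ no(RD_PORT)  {1A/0Mu/0Ld/1B | 1r 0w}
  5. MEM ⇒ no(FU)  {1A/0Mu/0Ld/1B | 1r 0w}
  6. ALU→r3 ⇒ no(WR_PORT)  {1A/0Mu/0Ld/1B | 1r 0w}
  7. MUL→r4 ⇒ no(FU)  {1A/0Mu/0Ld/1B | 1r 0w}

issued = [0, 1, 2]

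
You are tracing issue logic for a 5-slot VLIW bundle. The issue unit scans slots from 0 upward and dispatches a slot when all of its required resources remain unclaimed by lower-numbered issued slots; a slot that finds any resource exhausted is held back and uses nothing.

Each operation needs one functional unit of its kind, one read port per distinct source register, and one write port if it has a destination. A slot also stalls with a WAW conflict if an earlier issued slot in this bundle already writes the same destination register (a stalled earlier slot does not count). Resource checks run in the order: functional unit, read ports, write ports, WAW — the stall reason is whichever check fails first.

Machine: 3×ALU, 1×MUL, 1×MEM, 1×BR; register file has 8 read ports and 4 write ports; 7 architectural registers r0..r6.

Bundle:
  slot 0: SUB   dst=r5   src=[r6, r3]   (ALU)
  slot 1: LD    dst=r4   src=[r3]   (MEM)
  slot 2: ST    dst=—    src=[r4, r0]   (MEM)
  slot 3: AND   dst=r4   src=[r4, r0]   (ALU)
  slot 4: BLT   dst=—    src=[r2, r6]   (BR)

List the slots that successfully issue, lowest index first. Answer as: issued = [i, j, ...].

(0) want 1×ALU +2rd +1wr — yes → AL2|MU1|ME1|BR1|rd6|wr3
(1) want 1×MEM +1rd +1wr — yes → AL2|MU1|ME0|BR1|rd5|wr2
(2) want 1×MEM +2rd +0wr — FU → AL2|MU1|ME0|BR1|rd5|wr2
(3) want 1×ALU +2rd +1wr — WAW → AL2|MU1|ME0|BR1|rd5|wr2
(4) want 1×BR +2rd +0wr — yes → AL2|MU1|ME0|BR0|rd3|wr2

issued = [0, 1, 4]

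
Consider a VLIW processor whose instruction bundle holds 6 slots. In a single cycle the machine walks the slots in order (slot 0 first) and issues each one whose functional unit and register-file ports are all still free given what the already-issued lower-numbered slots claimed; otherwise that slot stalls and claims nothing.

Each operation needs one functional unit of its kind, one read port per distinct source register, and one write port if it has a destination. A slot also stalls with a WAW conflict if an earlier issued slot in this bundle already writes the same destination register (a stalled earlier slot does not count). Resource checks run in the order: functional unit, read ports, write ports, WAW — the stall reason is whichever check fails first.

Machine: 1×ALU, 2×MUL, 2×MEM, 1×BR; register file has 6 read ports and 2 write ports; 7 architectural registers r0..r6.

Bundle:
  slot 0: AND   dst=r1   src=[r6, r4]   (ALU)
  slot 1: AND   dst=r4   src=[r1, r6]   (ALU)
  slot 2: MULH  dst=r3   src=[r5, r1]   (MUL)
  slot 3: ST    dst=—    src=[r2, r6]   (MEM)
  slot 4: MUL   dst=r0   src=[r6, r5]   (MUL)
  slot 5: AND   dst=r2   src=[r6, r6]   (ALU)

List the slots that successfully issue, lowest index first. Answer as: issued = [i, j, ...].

  0. ALU→r1 ⇒ go  {0A/2Mu/2Ld/1B | 4r 1w}
  1. ALU→r4 ⇒ no(FU)  {0A/2Mu/2Ld/1B | 4r 1w}
  2. MUL→r3 ⇒ go  {0A/1Mu/2Ld/1B | 2r 0w}
  3. MEM ⇒ go  {0A/1Mu/1Ld/1B | 0r 0w}
  4. MUL→r0 ⇒ no(RD_PORT)  {0A/1Mu/1Ld/1B | 0r 0w}
  5. ALU→r2 ⇒ no(FU)  {0A/1Mu/1Ld/1B | 0r 0w}

issued = [0, 2, 3]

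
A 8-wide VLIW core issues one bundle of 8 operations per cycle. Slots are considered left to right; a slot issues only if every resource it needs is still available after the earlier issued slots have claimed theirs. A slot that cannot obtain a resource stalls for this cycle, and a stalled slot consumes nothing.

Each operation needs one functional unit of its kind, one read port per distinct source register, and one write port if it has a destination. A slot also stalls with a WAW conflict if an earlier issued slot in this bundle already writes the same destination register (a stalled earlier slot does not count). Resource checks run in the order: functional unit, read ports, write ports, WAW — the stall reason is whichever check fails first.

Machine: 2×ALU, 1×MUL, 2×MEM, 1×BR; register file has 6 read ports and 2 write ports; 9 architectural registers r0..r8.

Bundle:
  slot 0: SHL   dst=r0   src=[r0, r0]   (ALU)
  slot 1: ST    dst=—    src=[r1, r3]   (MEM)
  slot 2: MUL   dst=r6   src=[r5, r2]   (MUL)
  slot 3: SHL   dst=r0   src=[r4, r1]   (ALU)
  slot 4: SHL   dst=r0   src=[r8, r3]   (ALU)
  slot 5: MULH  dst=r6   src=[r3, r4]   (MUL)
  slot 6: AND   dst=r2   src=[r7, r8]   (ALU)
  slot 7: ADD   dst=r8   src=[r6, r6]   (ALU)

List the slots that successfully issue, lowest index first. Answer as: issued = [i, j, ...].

slot 0 (ALU): ISSUE — free A1,Mu1,Ld2,B1 rp5 wp1
slot 1 (MEM): ISSUE — free A1,Mu1,Ld1,B1 rp3 wp1
slot 2 (MUL): ISSUE — free A1,Mu0,Ld1,B1 rp1 wp0
slot 3 (ALU): stall RD_PORT — free A1,Mu0,Ld1,B1 rp1 wp0
slot 4 (ALU): stall RD_PORT — free A1,Mu0,Ld1,B1 rp1 wp0
slot 5 (MUL): stall FU — free A1,Mu0,Ld1,B1 rp1 wp0
slot 6 (ALU): stall RD_PORT — free A1,Mu0,Ld1,B1 rp1 wp0
slot 7 (ALU): stall WR_PORT — free A1,Mu0,Ld1,B1 rp1 wp0

issued = [0, 1, 2]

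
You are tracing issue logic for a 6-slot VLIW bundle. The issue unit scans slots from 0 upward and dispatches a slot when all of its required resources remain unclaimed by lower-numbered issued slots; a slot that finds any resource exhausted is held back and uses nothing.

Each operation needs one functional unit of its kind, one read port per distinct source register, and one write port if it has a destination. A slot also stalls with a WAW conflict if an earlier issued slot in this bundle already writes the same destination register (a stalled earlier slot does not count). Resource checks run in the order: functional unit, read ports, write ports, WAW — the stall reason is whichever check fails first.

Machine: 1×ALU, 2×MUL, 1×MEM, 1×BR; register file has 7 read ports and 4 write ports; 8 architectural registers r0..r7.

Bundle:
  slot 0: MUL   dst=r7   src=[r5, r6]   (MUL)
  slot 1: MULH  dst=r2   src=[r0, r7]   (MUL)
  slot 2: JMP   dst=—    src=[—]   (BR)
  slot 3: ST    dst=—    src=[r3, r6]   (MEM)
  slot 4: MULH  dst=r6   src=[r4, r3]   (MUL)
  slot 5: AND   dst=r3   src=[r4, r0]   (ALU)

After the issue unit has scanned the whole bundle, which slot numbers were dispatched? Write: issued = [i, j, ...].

slot 0 (MUL): ISSUE — free A1,Mu1,Ld1,B1 rp5 wp3
slot 1 (MUL): ISSUE — free A1,Mu0,Ld1,B1 rp3 wp2
slot 2 (BR): ISSUE — free A1,Mu0,Ld1,B0 rp3 wp2
slot 3 (MEM): ISSUE — free A1,Mu0,Ld0,B0 rp1 wp2
slot 4 (MUL): stall FU — free A1,Mu0,Ld0,B0 rp1 wp2
slot 5 (ALU): stall RD_PORT — free A1,Mu0,Ld0,B0 rp1 wp2

issued = [0, 1, 2, 3]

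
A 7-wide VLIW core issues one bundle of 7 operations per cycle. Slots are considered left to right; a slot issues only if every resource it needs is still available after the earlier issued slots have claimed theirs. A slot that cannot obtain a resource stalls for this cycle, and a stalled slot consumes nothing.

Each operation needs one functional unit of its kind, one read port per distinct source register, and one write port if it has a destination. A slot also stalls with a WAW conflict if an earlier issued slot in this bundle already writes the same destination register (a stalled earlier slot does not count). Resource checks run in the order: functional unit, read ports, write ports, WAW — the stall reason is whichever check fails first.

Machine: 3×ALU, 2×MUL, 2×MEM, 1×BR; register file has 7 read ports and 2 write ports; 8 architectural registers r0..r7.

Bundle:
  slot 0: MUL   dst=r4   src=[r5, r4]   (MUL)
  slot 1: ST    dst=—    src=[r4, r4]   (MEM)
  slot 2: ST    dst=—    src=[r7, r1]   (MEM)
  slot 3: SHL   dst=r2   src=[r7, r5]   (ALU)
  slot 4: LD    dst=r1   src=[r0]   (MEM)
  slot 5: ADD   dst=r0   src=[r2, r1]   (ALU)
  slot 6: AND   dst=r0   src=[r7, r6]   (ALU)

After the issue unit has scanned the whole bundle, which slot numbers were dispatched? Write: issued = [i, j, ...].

#0 MUL src=r5,r4 dispatched  <A:3 Mu:1 Ld:2 B:1 rd:5 wr:1>
#1 MEM src=r4,r4 dispatched  <A:3 Mu:1 Ld:1 B:1 rd:4 wr:1>
#2 MEM src=r7,r1 dispatched  <A:3 Mu:1 Ld:0 B:1 rd:2 wr:1>
#3 ALU src=r7,r5 dispatched  <A:2 Mu:1 Ld:0 B:1 rd:0 wr:0>
#4 MEM src=r0 held:FU  <A:2 Mu:1 Ld:0 B:1 rd:0 wr:0>
#5 ALU src=r2,r1 held:RD_PORT  <A:2 Mu:1 Ld:0 B:1 rd:0 wr:0>
#6 ALU src=r7,r6 held:RD_PORT  <A:2 Mu:1 Ld:0 B:1 rd:0 wr:0>

issued = [0, 1, 2, 3]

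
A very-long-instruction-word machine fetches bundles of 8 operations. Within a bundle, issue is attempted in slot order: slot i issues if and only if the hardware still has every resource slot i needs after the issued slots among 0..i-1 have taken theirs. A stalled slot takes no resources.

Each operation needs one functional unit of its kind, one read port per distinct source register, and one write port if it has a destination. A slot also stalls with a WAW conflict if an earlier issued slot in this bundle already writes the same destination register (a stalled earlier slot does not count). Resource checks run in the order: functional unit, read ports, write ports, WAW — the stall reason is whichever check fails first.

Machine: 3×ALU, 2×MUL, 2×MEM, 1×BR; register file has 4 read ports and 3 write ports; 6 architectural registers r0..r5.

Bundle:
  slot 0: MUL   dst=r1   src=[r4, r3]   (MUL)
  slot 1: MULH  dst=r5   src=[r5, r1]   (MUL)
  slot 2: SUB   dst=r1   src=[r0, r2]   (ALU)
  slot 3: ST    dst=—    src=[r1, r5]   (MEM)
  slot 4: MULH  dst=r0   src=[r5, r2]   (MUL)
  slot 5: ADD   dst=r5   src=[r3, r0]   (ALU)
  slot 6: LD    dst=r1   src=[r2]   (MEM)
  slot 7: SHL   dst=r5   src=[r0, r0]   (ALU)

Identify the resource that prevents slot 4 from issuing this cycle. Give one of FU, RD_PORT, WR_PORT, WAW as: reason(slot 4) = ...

reason(slot 4) = FU

[0] MUL needs rd=2 wr=1: ok; after: ALU=3 MUL=1 MEM=2 BR=1, R=2, W=2
[1] MUL needs rd=2 wr=1: ok; after: ALU=3 MUL=0 MEM=2 BR=1, R=0, W=1
[2] ALU needs rd=2 wr=1: RD_PORT; after: ALU=3 MUL=0 MEM=2 BR=1, R=0, W=1
[3] MEM needs rd=2 wr=0: RD_PORT; after: ALU=3 MUL=0 MEM=2 BR=1, R=0, W=1
[4] MUL needs rd=2 wr=1: FU; after: ALU=3 MUL=0 MEM=2 BR=1, R=0, W=1
[5] ALU needs rd=2 wr=1: RD_PORT; after: ALU=3 MUL=0 MEM=2 BR=1, R=0, W=1
[6] MEM needs rd=1 wr=1: RD_PORT; after: ALU=3 MUL=0 MEM=2 BR=1, R=0, W=1
[7] ALU needs rd=1 wr=1: RD_PORT; after: ALU=3 MUL=0 MEM=2 BR=1, R=0, W=1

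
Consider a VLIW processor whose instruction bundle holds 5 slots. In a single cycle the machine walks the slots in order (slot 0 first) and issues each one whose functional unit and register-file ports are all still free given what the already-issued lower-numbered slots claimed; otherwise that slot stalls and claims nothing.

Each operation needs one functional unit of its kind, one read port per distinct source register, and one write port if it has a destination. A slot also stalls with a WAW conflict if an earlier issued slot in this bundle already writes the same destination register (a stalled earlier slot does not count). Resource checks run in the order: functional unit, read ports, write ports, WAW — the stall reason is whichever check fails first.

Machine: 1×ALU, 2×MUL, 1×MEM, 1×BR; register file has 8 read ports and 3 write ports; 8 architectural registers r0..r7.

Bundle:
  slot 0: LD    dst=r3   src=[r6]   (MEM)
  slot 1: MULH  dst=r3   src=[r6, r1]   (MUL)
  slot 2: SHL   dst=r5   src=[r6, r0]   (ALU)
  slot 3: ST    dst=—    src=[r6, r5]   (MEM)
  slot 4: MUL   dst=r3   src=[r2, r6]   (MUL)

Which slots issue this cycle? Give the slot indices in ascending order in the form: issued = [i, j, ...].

issued = [0, 2]

slot 0 (MEM): ISSUE — free A1,Mu2,Ld0,B1 rp7 wp2
slot 1 (MUL): stall WAW — free A1,Mu2,Ld0,B1 rp7 wp2
slot 2 (ALU): ISSUE — free A0,Mu2,Ld0,B1 rp5 wp1
slot 3 (MEM): stall FU — free A0,Mu2,Ld0,B1 rp5 wp1
slot 4 (MUL): stall WAW — free A0,Mu2,Ld0,B1 rp5 wp1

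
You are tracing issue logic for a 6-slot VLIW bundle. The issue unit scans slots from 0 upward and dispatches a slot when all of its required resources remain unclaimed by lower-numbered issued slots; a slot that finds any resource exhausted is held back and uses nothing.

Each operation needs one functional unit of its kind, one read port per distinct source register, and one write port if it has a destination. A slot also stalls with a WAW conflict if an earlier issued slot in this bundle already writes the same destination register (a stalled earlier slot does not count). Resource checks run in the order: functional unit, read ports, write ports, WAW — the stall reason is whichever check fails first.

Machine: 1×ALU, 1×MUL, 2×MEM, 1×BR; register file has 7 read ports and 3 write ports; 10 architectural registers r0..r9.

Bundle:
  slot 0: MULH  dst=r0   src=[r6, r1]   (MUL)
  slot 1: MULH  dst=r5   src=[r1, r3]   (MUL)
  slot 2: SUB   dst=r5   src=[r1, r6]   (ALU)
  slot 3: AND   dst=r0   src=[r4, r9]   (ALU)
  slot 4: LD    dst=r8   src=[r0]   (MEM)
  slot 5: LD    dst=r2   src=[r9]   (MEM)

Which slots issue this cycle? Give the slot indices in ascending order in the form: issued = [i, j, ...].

  0. MUL→r0 ⇒ go  {1A/0Mu/2Ld/1B | 5r 2w}
  1. MUL→r5 ⇒ no(FU)  {1A/0Mu/2Ld/1B | 5r 2w}
  2. ALU→r5 ⇒ go  {0A/0Mu/2Ld/1B | 3r 1w}
  3. ALU→r0 ⇒ no(FU)  {0A/0Mu/2Ld/1B | 3r 1w}
  4. MEM→r8 ⇒ go  {0A/0Mu/1Ld/1B | 2r 0w}
  5. MEM→r2 ⇒ no(WR_PORT)  {0A/0Mu/1Ld/1B | 2r 0w}

issued = [0, 2, 4]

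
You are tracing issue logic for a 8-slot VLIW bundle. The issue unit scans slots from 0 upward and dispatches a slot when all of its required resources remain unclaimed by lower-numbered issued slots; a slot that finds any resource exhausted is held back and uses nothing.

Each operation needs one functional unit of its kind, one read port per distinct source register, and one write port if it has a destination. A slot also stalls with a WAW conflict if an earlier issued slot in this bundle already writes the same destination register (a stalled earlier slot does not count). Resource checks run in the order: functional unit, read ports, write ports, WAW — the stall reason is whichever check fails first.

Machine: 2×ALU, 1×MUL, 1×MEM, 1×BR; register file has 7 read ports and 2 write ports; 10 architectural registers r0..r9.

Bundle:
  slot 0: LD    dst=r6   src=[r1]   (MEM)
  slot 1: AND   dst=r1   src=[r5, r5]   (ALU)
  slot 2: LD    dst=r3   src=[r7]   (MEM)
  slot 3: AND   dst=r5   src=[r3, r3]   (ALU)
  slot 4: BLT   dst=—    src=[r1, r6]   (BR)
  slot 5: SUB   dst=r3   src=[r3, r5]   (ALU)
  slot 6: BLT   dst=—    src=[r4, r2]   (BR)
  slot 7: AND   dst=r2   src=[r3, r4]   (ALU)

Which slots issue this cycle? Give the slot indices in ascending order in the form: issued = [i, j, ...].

(0) want 1×MEM +1rd +1wr — yes → AL2|MU1|ME0|BR1|rd6|wr1
(1) want 1×ALU +1rd +1wr — yes → AL1|MU1|ME0|BR1|rd5|wr0
(2) want 1×MEM +1rd +1wr — FU → AL1|MU1|ME0|BR1|rd5|wr0
(3) want 1×ALU +1rd +1wr — WR_PORT → AL1|MU1|ME0|BR1|rd5|wr0
(4) want 1×BR +2rd +0wr — yes → AL1|MU1|ME0|BR0|rd3|wr0
(5) want 1×ALU +2rd +1wr — WR_PORT → AL1|MU1|ME0|BR0|rd3|wr0
(6) want 1×BR +2rd +0wr — FU → AL1|MU1|ME0|BR0|rd3|wr0
(7) want 1×ALU +2rd +1wr — WR_PORT → AL1|MU1|ME0|BR0|rd3|wr0

issued = [0, 1, 4]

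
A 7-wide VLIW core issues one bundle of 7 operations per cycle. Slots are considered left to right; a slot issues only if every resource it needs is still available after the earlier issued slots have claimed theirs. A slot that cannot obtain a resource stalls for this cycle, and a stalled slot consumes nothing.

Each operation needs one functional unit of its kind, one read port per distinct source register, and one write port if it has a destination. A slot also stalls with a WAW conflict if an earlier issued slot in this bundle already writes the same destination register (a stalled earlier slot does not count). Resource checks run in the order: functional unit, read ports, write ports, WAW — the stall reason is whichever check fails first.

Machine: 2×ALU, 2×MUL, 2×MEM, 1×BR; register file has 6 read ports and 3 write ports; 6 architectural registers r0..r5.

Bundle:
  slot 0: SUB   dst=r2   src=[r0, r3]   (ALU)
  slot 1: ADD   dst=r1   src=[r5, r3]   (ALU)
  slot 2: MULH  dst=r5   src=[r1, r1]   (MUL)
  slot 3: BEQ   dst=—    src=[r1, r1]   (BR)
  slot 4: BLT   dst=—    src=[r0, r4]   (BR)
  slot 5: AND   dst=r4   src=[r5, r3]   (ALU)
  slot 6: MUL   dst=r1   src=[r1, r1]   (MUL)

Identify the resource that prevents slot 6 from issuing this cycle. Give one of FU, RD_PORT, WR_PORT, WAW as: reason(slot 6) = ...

#0 ALU src=r0,r3 dispatched  <A:1 Mu:2 Ld:2 B:1 rd:4 wr:2>
#1 ALU src=r5,r3 dispatched  <A:0 Mu:2 Ld:2 B:1 rd:2 wr:1>
#2 MUL src=r1,r1 dispatched  <A:0 Mu:1 Ld:2 B:1 rd:1 wr:0>
#3 BR src=r1,r1 dispatched  <A:0 Mu:1 Ld:2 B:0 rd:0 wr:0>
#4 BR src=r0,r4 held:FU  <A:0 Mu:1 Ld:2 B:0 rd:0 wr:0>
#5 ALU src=r5,r3 held:FU  <A:0 Mu:1 Ld:2 B:0 rd:0 wr:0>
#6 MUL src=r1,r1 held:RD_PORT  <A:0 Mu:1 Ld:2 B:0 rd:0 wr:0>

reason(slot 6) = RD_PORT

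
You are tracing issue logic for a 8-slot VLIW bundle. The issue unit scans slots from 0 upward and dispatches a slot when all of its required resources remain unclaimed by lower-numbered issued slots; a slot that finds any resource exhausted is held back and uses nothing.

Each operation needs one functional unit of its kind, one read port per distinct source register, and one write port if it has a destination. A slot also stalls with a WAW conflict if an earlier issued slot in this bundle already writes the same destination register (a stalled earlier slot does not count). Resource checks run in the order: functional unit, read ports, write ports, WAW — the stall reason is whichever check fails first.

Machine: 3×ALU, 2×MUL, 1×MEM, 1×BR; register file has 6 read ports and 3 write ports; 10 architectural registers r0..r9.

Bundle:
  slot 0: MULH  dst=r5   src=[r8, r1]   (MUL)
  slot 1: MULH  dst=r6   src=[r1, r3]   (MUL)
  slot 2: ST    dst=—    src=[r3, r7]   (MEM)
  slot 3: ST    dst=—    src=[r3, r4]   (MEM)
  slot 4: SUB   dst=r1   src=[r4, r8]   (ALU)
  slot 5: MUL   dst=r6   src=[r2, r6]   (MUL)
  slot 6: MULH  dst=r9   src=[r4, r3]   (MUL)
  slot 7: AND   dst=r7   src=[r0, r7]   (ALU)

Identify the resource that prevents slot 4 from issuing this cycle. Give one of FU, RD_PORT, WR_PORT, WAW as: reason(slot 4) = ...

reason(slot 4) = RD_PORT

slot 0 (MUL): ISSUE — free A3,Mu1,Ld1,B1 rp4 wp2
slot 1 (MUL): ISSUE — free A3,Mu0,Ld1,B1 rp2 wp1
slot 2 (MEM): ISSUE — free A3,Mu0,Ld0,B1 rp0 wp1
slot 3 (MEM): stall FU — free A3,Mu0,Ld0,B1 rp0 wp1
slot 4 (ALU): stall RD_PORT — free A3,Mu0,Ld0,B1 rp0 wp1
slot 5 (MUL): stall FU — free A3,Mu0,Ld0,B1 rp0 wp1
slot 6 (MUL): stall FU — free A3,Mu0,Ld0,B1 rp0 wp1
slot 7 (ALU): stall RD_PORT — free A3,Mu0,Ld0,B1 rp0 wp1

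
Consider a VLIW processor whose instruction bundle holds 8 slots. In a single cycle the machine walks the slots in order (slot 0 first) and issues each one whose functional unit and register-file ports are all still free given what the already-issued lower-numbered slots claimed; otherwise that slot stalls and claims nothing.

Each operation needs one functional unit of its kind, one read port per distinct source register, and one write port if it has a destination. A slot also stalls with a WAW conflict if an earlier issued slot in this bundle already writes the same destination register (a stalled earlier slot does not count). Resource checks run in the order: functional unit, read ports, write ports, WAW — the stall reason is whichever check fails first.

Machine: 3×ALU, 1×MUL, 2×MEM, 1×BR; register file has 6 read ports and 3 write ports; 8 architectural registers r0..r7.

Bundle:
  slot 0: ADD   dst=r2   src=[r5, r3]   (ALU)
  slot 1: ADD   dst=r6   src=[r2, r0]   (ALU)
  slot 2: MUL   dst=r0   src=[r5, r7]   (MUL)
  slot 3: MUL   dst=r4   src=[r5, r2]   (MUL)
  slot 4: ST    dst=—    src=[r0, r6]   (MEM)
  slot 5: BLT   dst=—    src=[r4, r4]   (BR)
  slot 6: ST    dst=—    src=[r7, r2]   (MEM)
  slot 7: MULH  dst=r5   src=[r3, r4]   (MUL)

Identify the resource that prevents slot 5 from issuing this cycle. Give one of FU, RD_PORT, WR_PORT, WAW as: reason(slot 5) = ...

reason(slot 5) = RD_PORT

(0) want 1×ALU +2rd +1wr — yes → AL2|MU1|ME2|BR1|rd4|wr2
(1) want 1×ALU +2rd +1wr — yes → AL1|MU1|ME2|BR1|rd2|wr1
(2) want 1×MUL +2rd +1wr — yes → AL1|MU0|ME2|BR1|rd0|wr0
(3) want 1×MUL +2rd +1wr — FU → AL1|MU0|ME2|BR1|rd0|wr0
(4) want 1×MEM +2rd +0wr — RD_PORT → AL1|MU0|ME2|BR1|rd0|wr0
(5) want 1×BR +1rd +0wr — RD_PORT → AL1|MU0|ME2|BR1|rd0|wr0
(6) want 1×MEM +2rd +0wr — RD_PORT → AL1|MU0|ME2|BR1|rd0|wr0
(7) want 1×MUL +2rd +1wr — FU → AL1|MU0|ME2|BR1|rd0|wr0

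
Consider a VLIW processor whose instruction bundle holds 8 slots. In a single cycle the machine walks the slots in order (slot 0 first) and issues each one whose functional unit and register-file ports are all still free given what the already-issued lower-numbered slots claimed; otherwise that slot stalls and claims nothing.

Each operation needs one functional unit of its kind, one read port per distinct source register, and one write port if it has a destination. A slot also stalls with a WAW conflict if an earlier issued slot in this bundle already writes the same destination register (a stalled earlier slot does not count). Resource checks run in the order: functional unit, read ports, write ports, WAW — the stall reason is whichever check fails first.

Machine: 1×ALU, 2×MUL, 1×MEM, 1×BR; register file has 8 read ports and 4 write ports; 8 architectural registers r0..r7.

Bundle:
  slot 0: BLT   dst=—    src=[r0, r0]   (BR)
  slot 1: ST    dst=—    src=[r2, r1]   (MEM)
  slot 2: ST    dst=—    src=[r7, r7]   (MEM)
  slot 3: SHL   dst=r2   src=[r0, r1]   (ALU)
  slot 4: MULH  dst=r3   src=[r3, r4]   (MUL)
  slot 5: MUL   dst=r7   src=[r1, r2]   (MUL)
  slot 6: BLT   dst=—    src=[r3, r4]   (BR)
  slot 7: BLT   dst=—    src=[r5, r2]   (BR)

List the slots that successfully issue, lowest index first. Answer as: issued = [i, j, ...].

[0] BR needs rd=1 wr=0: ok; after: ALU=1 MUL=2 MEM=1 BR=0, R=7, W=4
[1] MEM needs rd=2 wr=0: ok; after: ALU=1 MUL=2 MEM=0 BR=0, R=5, W=4
[2] MEM needs rd=1 wr=0: FU; after: ALU=1 MUL=2 MEM=0 BR=0, R=5, W=4
[3] ALU needs rd=2 wr=1: ok; after: ALU=0 MUL=2 MEM=0 BR=0, R=3, W=3
[4] MUL needs rd=2 wr=1: ok; after: ALU=0 MUL=1 MEM=0 BR=0, R=1, W=2
[5] MUL needs rd=2 wr=1: RD_PORT; after: ALU=0 MUL=1 MEM=0 BR=0, R=1, W=2
[6] BR needs rd=2 wr=0: FU; after: ALU=0 MUL=1 MEM=0 BR=0, R=1, W=2
[7] BR needs rd=2 wr=0: FU; after: ALU=0 MUL=1 MEM=0 BR=0, R=1, W=2

issued = [0, 1, 3, 4]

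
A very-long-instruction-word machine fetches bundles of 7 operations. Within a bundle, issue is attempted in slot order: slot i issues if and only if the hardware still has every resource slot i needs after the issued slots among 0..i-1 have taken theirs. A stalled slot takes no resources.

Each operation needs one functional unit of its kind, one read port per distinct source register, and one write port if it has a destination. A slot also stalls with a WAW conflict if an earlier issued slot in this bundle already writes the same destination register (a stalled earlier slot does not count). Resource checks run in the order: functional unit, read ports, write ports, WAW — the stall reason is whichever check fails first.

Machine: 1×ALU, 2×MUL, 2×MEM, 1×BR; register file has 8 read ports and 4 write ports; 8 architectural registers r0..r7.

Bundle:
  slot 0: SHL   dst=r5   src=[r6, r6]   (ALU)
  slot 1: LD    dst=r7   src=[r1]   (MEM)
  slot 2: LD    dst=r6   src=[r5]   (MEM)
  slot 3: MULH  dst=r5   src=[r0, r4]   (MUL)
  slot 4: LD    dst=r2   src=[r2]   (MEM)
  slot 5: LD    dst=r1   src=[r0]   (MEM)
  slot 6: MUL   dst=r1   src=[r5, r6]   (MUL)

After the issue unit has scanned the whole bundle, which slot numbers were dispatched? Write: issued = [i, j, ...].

[0] ALU needs rd=1 wr=1: ok; after: ALU=0 MUL=2 MEM=2 BR=1, R=7, W=3
[1] MEM needs rd=1 wr=1: ok; after: ALU=0 MUL=2 MEM=1 BR=1, R=6, W=2
[2] MEM needs rd=1 wr=1: ok; after: ALU=0 MUL=2 MEM=0 BR=1, R=5, W=1
[3] MUL needs rd=2 wr=1: WAW; after: ALU=0 MUL=2 MEM=0 BR=1, R=5, W=1
[4] MEM needs rd=1 wr=1: FU; after: ALU=0 MUL=2 MEM=0 BR=1, R=5, W=1
[5] MEM needs rd=1 wr=1: FU; after: ALU=0 MUL=2 MEM=0 BR=1, R=5, W=1
[6] MUL needs rd=2 wr=1: ok; after: ALU=0 MUL=1 MEM=0 BR=1, R=3, W=0

issued = [0, 1, 2, 6]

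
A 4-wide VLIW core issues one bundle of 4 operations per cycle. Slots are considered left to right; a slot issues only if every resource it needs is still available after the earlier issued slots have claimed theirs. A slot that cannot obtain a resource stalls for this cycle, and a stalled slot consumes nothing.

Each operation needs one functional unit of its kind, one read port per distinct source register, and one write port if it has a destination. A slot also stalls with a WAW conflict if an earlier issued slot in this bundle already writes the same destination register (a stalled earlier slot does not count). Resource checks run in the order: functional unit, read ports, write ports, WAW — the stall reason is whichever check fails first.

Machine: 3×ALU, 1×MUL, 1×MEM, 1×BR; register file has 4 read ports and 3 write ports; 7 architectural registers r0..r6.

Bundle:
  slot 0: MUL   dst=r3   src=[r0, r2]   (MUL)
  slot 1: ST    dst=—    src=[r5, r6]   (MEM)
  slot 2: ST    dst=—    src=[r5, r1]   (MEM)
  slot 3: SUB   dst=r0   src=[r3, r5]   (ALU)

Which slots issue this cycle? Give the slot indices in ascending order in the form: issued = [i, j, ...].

[0] MUL needs rd=2 wr=1: ok; after: ALU=3 MUL=0 MEM=1 BR=1, R=2, W=2
[1] MEM needs rd=2 wr=0: ok; after: ALU=3 MUL=0 MEM=0 BR=1, R=0, W=2
[2] MEM needs rd=2 wr=0: FU; after: ALU=3 MUL=0 MEM=0 BR=1, R=0, W=2
[3] ALU needs rd=2 wr=1: RD_PORT; after: ALU=3 MUL=0 MEM=0 BR=1, R=0, W=2

issued = [0, 1]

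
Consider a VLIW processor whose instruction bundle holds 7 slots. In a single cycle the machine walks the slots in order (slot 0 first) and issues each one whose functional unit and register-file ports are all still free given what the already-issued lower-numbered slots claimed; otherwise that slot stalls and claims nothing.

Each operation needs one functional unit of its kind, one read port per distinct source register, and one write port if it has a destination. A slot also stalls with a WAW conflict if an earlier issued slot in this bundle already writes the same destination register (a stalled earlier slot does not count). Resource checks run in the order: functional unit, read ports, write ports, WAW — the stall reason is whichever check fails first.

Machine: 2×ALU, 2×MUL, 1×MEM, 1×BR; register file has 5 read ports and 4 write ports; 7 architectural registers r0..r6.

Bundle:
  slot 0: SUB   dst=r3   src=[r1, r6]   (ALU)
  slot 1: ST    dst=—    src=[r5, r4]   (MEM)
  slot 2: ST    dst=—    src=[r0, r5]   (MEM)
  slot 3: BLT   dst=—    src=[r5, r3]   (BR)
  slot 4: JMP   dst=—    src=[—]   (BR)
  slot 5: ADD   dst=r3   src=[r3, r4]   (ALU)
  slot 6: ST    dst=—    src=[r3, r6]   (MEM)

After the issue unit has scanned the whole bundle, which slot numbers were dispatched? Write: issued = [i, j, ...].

[0] ALU needs rd=2 wr=1: ok; after: ALU=1 MUL=2 MEM=1 BR=1, R=3, W=3
[1] MEM needs rd=2 wr=0: ok; after: ALU=1 MUL=2 MEM=0 BR=1, R=1, W=3
[2] MEM needs rd=2 wr=0: FU; after: ALU=1 MUL=2 MEM=0 BR=1, R=1, W=3
[3] BR needs rd=2 wr=0: RD_PORT; after: ALU=1 MUL=2 MEM=0 BR=1, R=1, W=3
[4] BR needs rd=0 wr=0: ok; after: ALU=1 MUL=2 MEM=0 BR=0, R=1, W=3
[5] ALU needs rd=2 wr=1: RD_PORT; after: ALU=1 MUL=2 MEM=0 BR=0, R=1, W=3
[6] MEM needs rd=2 wr=0: FU; after: ALU=1 MUL=2 MEM=0 BR=0, R=1, W=3

issued = [0, 1, 4]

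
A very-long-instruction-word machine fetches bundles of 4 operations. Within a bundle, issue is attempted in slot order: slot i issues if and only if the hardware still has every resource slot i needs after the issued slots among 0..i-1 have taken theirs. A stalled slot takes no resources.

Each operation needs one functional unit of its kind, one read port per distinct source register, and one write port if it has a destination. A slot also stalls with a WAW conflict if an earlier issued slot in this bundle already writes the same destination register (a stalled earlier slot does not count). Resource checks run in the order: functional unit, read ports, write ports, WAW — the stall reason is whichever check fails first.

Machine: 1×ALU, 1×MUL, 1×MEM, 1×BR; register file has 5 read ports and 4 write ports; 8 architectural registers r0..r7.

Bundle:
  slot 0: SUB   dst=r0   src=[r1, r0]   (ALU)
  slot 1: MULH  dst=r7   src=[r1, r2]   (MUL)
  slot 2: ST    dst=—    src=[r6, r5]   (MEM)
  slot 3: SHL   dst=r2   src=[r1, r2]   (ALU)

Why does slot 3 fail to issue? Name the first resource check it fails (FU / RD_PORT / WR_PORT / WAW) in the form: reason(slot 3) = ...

reason(slot 3) = FU

  0. ALU→r0 ⇒ go  {0A/1Mu/1Ld/1B | 3r 3w}
  1. MUL→r7 ⇒ go  {0A/0Mu/1Ld/1B | 1r 2w}
  2. MEM ⇒ no(RD_PORT)  {0A/0Mu/1Ld/1B | 1r 2w}
  3. ALU→r2 ⇒ no(FU)  {0A/0Mu/1Ld/1B | 1r 2w}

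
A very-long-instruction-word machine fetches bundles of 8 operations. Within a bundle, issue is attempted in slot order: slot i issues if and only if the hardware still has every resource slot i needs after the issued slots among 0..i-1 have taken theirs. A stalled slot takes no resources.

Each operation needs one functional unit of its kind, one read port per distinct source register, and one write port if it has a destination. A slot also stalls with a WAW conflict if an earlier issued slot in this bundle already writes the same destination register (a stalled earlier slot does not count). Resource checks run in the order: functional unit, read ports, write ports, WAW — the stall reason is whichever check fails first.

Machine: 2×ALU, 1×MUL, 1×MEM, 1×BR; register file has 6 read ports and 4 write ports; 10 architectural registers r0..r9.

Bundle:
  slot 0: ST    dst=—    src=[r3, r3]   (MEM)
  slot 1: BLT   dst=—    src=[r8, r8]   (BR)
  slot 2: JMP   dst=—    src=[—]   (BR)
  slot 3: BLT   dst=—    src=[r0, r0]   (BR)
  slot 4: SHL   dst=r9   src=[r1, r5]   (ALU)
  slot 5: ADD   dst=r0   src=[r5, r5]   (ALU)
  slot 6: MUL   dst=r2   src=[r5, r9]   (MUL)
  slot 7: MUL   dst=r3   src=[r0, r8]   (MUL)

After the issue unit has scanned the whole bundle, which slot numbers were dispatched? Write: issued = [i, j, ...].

  0. MEM ⇒ go  {2A/1Mu/0Ld/1B | 5r 4w}
  1. BR ⇒ go  {2A/1Mu/0Ld/0B | 4r 4w}
  2. BR ⇒ no(FU)  {2A/1Mu/0Ld/0B | 4r 4w}
  3. BR ⇒ no(FU)  {2A/1Mu/0Ld/0B | 4r 4w}
  4. ALU→r9 ⇒ go  {1A/1Mu/0Ld/0B | 2r 3w}
  5. ALU→r0 ⇒ go  {0A/1Mu/0Ld/0B | 1r 2w}
  6. MUL→r2 ⇒ no(RD_PORT)  {0A/1Mu/0Ld/0B | 1r 2w}
  7. MUL→r3 ⇒ no(RD_PORT)  {0A/1Mu/0Ld/0B | 1r 2w}

issued = [0, 1, 4, 5]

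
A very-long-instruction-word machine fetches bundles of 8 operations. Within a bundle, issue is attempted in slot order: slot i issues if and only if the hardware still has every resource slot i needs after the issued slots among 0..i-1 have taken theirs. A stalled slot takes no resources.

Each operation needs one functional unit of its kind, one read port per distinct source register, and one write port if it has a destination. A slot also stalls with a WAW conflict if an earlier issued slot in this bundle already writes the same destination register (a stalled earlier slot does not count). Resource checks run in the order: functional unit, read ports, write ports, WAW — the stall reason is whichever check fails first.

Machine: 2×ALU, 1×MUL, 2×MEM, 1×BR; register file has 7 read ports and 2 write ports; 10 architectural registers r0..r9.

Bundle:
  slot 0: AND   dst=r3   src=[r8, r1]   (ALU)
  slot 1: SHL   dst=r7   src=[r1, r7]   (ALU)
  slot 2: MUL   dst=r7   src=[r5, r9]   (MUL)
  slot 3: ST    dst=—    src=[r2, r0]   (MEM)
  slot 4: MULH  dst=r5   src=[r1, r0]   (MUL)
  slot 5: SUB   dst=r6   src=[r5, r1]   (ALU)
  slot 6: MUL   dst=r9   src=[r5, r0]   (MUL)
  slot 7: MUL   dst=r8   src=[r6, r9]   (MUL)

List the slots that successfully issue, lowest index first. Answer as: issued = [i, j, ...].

issued = [0, 1, 3]

#0 ALU src=r8,r1 dispatched  <A:1 Mu:1 Ld:2 B:1 rd:5 wr:1>
#1 ALU src=r1,r7 dispatched  <A:0 Mu:1 Ld:2 B:1 rd:3 wr:0>
#2 MUL src=r5,r9 held:WR_PORT  <A:0 Mu:1 Ld:2 B:1 rd:3 wr:0>
#3 MEM src=r2,r0 dispatched  <A:0 Mu:1 Ld:1 B:1 rd:1 wr:0>
#4 MUL src=r1,r0 held:RD_PORT  <A:0 Mu:1 Ld:1 B:1 rd:1 wr:0>
#5 ALU src=r5,r1 held:FU  <A:0 Mu:1 Ld:1 B:1 rd:1 wr:0>
#6 MUL src=r5,r0 held:RD_PORT  <A:0 Mu:1 Ld:1 B:1 rd:1 wr:0>
#7 MUL src=r6,r9 held:RD_PORT  <A:0 Mu:1 Ld:1 B:1 rd:1 wr:0>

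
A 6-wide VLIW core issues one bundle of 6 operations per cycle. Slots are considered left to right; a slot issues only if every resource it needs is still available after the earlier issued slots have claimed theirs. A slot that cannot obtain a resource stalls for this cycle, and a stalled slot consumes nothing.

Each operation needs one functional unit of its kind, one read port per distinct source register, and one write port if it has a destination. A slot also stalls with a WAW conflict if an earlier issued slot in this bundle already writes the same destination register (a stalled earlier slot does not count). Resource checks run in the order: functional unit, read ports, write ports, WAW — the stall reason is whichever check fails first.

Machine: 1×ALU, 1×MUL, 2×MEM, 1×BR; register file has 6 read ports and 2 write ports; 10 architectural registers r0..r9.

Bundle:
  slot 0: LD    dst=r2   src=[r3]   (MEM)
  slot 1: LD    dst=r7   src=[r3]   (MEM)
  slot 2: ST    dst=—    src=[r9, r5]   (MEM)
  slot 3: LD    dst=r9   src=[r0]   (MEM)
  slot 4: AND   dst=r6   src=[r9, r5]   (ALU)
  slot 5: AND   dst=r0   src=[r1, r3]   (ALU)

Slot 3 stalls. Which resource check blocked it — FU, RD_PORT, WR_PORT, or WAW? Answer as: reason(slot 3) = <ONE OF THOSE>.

#0 MEM src=r3 dispatched  <A:1 Mu:1 Ld:1 B:1 rd:5 wr:1>
#1 MEM src=r3 dispatched  <A:1 Mu:1 Ld:0 B:1 rd:4 wr:0>
#2 MEM src=r9,r5 held:FU  <A:1 Mu:1 Ld:0 B:1 rd:4 wr:0>
#3 MEM src=r0 held:FU  <A:1 Mu:1 Ld:0 B:1 rd:4 wr:0>
#4 ALU src=r9,r5 held:WR_PORT  <A:1 Mu:1 Ld:0 B:1 rd:4 wr:0>
#5 ALU src=r1,r3 held:WR_PORT  <A:1 Mu:1 Ld:0 B:1 rd:4 wr:0>

reason(slot 3) = FU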